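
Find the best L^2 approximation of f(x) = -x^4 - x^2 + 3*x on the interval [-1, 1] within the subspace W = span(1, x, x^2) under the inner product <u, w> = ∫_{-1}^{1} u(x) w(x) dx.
g(x) = -13*x^2/7 + 3*x + 3/35

The best approximation g ∈ W is the orthogonal projection of f onto W. Writing g = a_0 + a_1 x + a_2 x^2, the coefficients solve the normal equations G · a = b where
  G_{ij} = <φ_i, φ_j> and b_i = <f, φ_i>, with φ_0 = 1, φ_1 = x, φ_2 = x^2.
G =
  [2, 0, 2/3]
  [0, 2/3, 0]
  [2/3, 0, 2/5],
b = (-16/15, 2, -24/35).
Solving gives a_0 = 3/35, a_1 = 3, a_2 = -13/7, so
  g(x) = -13*x^2/7 + 3*x + 3/35.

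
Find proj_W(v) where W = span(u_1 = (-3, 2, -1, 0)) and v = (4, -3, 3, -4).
proj_W(v) = (9/2, -3, 3/2, 0)

Set up U = [u_1 | ... | u_1] ∈ R^(4×1). The projector onto W = col(U) is P = U (U^T U)^(-1) U^T.
Compute U^T U =
  [14],
and U^T v = (-21).
Solve U^T U · c = U^T v for the coefficients: c = (-3/2). The projection is proj_W(v) = U c.
Check: (v - proj_W(v)) · u_1 = 0  (should be 0).
Result: proj_W(v) = (9/2, -3, 3/2, 0).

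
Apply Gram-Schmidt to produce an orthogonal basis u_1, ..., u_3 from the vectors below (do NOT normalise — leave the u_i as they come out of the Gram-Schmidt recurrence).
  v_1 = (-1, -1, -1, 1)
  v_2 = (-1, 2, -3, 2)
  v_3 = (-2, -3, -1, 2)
Orthogonal basis:
  u_1 = (-1, -1, -1, 1)
  u_2 = (0, 3, -2, 1)
  u_3 = (0, 1/14, 2/7, 5/14)

Apply the Gram-Schmidt recurrence
  u_1 = v_1
  u_i = v_i − Σ_{j<i} ((v_i · u_j) / (u_j · u_j)) · u_j.

Step by step this gives:
  u_1 = (-1, -1, -1, 1)
  u_2 = (0, 3, -2, 1)
  u_3 = (0, 1/14, 2/7, 5/14)

Orthogonality check:
  u_2 · u_1 = 0 (should be 0)
  u_3 · u_1 = 0 (should be 0)
  u_3 · u_2 = 0 (should be 0)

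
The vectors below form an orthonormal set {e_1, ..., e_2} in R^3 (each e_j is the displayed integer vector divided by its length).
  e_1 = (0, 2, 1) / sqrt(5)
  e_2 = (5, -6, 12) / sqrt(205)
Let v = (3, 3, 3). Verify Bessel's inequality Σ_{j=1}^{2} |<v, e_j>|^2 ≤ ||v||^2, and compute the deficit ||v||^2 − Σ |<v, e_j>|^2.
Σ |<v, e_j>|^2 = 882/41; ||v||^2 = 27; deficit = 225/41

Write each e_j = u_j / sqrt(<u_j, u_j>) where u_j is the displayed integer vector. Then <v, e_j> = <v, u_j> / sqrt(<u_j, u_j>), so |<v, e_j>|^2 = <v, u_j>^2 / <u_j, u_j>.
Coefficients: <v, e_1> = 9/sqrt(5), <v, e_2> = 33/sqrt(205).
Square and sum: Σ |<v, e_j>|^2 = 882/41.
Compute ||v||^2 = v·v = 27.
Deficit = 27 − 882/41 = 225/41 ≥ 0, confirming Bessel's inequality. (The deficit equals ||v − Σ <v,e_j> e_j||^2, the squared distance from v to span{e_j}.)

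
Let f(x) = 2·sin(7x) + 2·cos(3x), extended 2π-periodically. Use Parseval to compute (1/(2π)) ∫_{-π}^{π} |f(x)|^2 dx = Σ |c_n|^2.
Σ |c_n|^2 = 4

Expand |f|^2 and use orthogonality of {sin(nx), cos(mx)} on [-π, π]:
  ∫_{-π}^{π} sin(nx)^2 dx = π, ∫ cos(mx)^2 dx = π, and cross terms integrate to 0.
So ∫_{-π}^{π} f(x)^2 dx = 2^2 · π + 2^2 · π = (4 + 4)π.
Divide by 2π: (4 + 4)/2 = 4.
By Parseval, this equals Σ |c_n|^2.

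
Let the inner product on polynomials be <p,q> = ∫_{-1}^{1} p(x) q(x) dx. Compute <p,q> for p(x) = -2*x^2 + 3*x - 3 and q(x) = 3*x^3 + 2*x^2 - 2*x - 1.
<p,q> = 4/3

Expand the product: p(x)·q(x) = -6*x^5 + 5*x^4 + x^3 - 10*x^2 + 3*x + 3.
∫_{-1}^{1} of each monomial x^k gives [2/(k+1) if k even, 0 if k odd]. Integrating term-by-term (or equivalently evaluating the antiderivative F(x) = -x^6 + x^5 + x^4/4 - 10*x^3/3 + 3*x^2/2 + 3*x at the endpoints):
  F(1) − F(−1) = 17/12 − (1/12) = 4/3.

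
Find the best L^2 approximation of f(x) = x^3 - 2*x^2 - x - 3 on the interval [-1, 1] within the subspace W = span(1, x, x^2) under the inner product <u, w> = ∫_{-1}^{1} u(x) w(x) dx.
g(x) = -2*x^2 - 2*x/5 - 3

The best approximation g ∈ W is the orthogonal projection of f onto W. Writing g = a_0 + a_1 x + a_2 x^2, the coefficients solve the normal equations G · a = b where
  G_{ij} = <φ_i, φ_j> and b_i = <f, φ_i>, with φ_0 = 1, φ_1 = x, φ_2 = x^2.
G =
  [2, 0, 2/3]
  [0, 2/3, 0]
  [2/3, 0, 2/5],
b = (-22/3, -4/15, -14/5).
Solving gives a_0 = -3, a_1 = -2/5, a_2 = -2, so
  g(x) = -2*x^2 - 2*x/5 - 3.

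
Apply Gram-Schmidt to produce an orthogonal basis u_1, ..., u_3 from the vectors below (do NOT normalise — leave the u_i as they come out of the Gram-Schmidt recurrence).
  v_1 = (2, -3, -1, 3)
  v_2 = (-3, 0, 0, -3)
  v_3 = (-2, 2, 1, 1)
Orthogonal basis:
  u_1 = (2, -3, -1, 3)
  u_2 = (-39/23, -45/23, -15/23, -24/23)
  u_3 = (-37/21, 3/7, 10/21, 37/21)

Apply the Gram-Schmidt recurrence
  u_1 = v_1
  u_i = v_i − Σ_{j<i} ((v_i · u_j) / (u_j · u_j)) · u_j.

Step by step this gives:
  u_1 = (2, -3, -1, 3)
  u_2 = (-39/23, -45/23, -15/23, -24/23)
  u_3 = (-37/21, 3/7, 10/21, 37/21)

Orthogonality check:
  u_2 · u_1 = 0 (should be 0)
  u_3 · u_1 = 0 (should be 0)
  u_3 · u_2 = 0 (should be 0)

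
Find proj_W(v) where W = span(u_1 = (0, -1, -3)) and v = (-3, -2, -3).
proj_W(v) = (0, -11/10, -33/10)

Set up U = [u_1 | ... | u_1] ∈ R^(3×1). The projector onto W = col(U) is P = U (U^T U)^(-1) U^T.
Compute U^T U =
  [10],
and U^T v = (11).
Solve U^T U · c = U^T v for the coefficients: c = (11/10). The projection is proj_W(v) = U c.
Check: (v - proj_W(v)) · u_1 = 0  (should be 0).
Result: proj_W(v) = (0, -11/10, -33/10).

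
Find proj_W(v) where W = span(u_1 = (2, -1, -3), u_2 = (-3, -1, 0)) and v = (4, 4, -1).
proj_W(v) = (547/115, 199/115, 6/23)

Set up U = [u_1 | ... | u_2] ∈ R^(3×2). The projector onto W = col(U) is P = U (U^T U)^(-1) U^T.
Compute U^T U =
  [14, -5]
  [-5, 10],
and U^T v = (7, -16).
Solve U^T U · c = U^T v for the coefficients: c = (-2/23, -189/115). The projection is proj_W(v) = U c.
Check: (v - proj_W(v)) · u_1 = 0  (should be 0).
Check: (v - proj_W(v)) · u_2 = 0  (should be 0).
Result: proj_W(v) = (547/115, 199/115, 6/23).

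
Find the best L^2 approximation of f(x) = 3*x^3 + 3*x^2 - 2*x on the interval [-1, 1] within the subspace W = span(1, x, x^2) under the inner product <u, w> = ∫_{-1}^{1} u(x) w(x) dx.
g(x) = 3*x^2 - x/5

The best approximation g ∈ W is the orthogonal projection of f onto W. Writing g = a_0 + a_1 x + a_2 x^2, the coefficients solve the normal equations G · a = b where
  G_{ij} = <φ_i, φ_j> and b_i = <f, φ_i>, with φ_0 = 1, φ_1 = x, φ_2 = x^2.
G =
  [2, 0, 2/3]
  [0, 2/3, 0]
  [2/3, 0, 2/5],
b = (2, -2/15, 6/5).
Solving gives a_0 = 0, a_1 = -1/5, a_2 = 3, so
  g(x) = 3*x^2 - x/5.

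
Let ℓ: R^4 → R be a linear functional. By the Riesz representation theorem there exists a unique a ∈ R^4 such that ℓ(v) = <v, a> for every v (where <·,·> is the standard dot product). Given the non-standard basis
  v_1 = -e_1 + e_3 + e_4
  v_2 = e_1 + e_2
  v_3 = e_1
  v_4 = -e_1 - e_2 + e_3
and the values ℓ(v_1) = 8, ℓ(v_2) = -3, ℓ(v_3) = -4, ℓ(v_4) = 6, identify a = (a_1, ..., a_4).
a = (-4, 1, 3, 1)

Write a = (a_1, ..., a_4) in the standard basis. For each basis vector v_i, ℓ(v_i) = <v_i, a> is a linear equation in the a_j's. Collect the n equations into a matrix system V a = ℓ, where row i of V is v_i (expressed in the standard basis). Since V is invertible (lower-triangular with 1s on the diagonal, up to permutation), solve by back-substitution:
  V =
[[-1, 0, 1, 1],
 [1, 1, 0, 0],
 [1, 0, 0, 0],
 [-1, -1, 1, 0]]
  V a = (8, -3, -4, 6)
Solving gives a = (-4, 1, 3, 1).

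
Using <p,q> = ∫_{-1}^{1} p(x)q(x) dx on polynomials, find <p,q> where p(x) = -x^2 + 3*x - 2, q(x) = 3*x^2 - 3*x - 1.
<p,q> = -98/15

Expand the product: p(x)·q(x) = -3*x^4 + 12*x^3 - 14*x^2 + 3*x + 2.
∫_{-1}^{1} of each monomial x^k gives [2/(k+1) if k even, 0 if k odd]. Integrating term-by-term (or equivalently evaluating the antiderivative F(x) = -3*x^5/5 + 3*x^4 - 14*x^3/3 + 3*x^2/2 + 2*x at the endpoints):
  F(1) − F(−1) = 37/30 − (233/30) = -98/15.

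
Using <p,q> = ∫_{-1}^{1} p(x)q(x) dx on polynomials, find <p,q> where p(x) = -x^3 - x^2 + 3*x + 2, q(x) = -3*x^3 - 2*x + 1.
<p,q> = -274/105

Expand the product: p(x)·q(x) = 3*x^6 + 3*x^5 - 7*x^4 - 5*x^3 - 7*x^2 - x + 2.
∫_{-1}^{1} of each monomial x^k gives [2/(k+1) if k even, 0 if k odd]. Integrating term-by-term (or equivalently evaluating the antiderivative F(x) = 3*x^7/7 + x^6/2 - 7*x^5/5 - 5*x^4/4 - 7*x^3/3 - x^2/2 + 2*x at the endpoints):
  F(1) − F(−1) = -1073/420 − (23/420) = -274/105.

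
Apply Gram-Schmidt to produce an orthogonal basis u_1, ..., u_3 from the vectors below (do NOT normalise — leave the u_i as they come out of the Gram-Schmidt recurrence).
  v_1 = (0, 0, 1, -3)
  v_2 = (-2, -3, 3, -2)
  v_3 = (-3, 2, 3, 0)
Orthogonal basis:
  u_1 = (0, 0, 1, -3)
  u_2 = (-2, -3, 21/10, 7/10)
  u_3 = (-411/179, 547/179, 351/179, 117/179)

Apply the Gram-Schmidt recurrence
  u_1 = v_1
  u_i = v_i − Σ_{j<i} ((v_i · u_j) / (u_j · u_j)) · u_j.

Step by step this gives:
  u_1 = (0, 0, 1, -3)
  u_2 = (-2, -3, 21/10, 7/10)
  u_3 = (-411/179, 547/179, 351/179, 117/179)

Orthogonality check:
  u_2 · u_1 = 0 (should be 0)
  u_3 · u_1 = 0 (should be 0)
  u_3 · u_2 = 0 (should be 0)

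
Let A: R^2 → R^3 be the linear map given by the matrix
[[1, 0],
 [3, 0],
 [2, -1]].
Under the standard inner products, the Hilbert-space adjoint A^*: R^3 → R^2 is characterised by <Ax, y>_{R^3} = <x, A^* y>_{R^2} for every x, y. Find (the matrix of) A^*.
A^* = A^T =
[[1, 3, 2],
 [0, 0, -1]]

For real matrices with standard dot products, the defining identity <Ax, y> = <x, A^* y> gives (Ax)^T y = x^T (A^*) y, i.e. x^T A^T y = x^T (A^*) y. Since this holds for all x, y, we must have A^* = A^T. Therefore
A^* =
[[1, 3, 2],
 [0, 0, -1]].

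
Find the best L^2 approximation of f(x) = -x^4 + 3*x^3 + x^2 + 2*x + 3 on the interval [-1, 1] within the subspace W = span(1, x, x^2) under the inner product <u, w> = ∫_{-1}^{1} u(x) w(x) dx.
g(x) = x^2/7 + 19*x/5 + 108/35

The best approximation g ∈ W is the orthogonal projection of f onto W. Writing g = a_0 + a_1 x + a_2 x^2, the coefficients solve the normal equations G · a = b where
  G_{ij} = <φ_i, φ_j> and b_i = <f, φ_i>, with φ_0 = 1, φ_1 = x, φ_2 = x^2.
G =
  [2, 0, 2/3]
  [0, 2/3, 0]
  [2/3, 0, 2/5],
b = (94/15, 38/15, 74/35).
Solving gives a_0 = 108/35, a_1 = 19/5, a_2 = 1/7, so
  g(x) = x^2/7 + 19*x/5 + 108/35.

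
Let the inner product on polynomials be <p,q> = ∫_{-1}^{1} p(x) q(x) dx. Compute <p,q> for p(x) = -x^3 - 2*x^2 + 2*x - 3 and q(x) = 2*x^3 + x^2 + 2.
<p,q> = -1726/105

Expand the product: p(x)·q(x) = -2*x^6 - 5*x^5 + 2*x^4 - 6*x^3 - 7*x^2 + 4*x - 6.
∫_{-1}^{1} of each monomial x^k gives [2/(k+1) if k even, 0 if k odd]. Integrating term-by-term (or equivalently evaluating the antiderivative F(x) = -2*x^7/7 - 5*x^6/6 + 2*x^5/5 - 3*x^4/2 - 7*x^3/3 + 2*x^2 - 6*x at the endpoints):
  F(1) − F(−1) = -898/105 − (276/35) = -1726/105.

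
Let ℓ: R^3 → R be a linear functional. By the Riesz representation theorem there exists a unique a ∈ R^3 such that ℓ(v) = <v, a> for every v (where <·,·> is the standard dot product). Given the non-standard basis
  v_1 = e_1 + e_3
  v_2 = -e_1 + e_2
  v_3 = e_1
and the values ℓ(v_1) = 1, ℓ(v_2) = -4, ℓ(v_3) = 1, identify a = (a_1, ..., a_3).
a = (1, -3, 0)

Write a = (a_1, ..., a_3) in the standard basis. For each basis vector v_i, ℓ(v_i) = <v_i, a> is a linear equation in the a_j's. Collect the n equations into a matrix system V a = ℓ, where row i of V is v_i (expressed in the standard basis). Since V is invertible (lower-triangular with 1s on the diagonal, up to permutation), solve by back-substitution:
  V =
[[1, 0, 1],
 [-1, 1, 0],
 [1, 0, 0]]
  V a = (1, -4, 1)
Solving gives a = (1, -3, 0).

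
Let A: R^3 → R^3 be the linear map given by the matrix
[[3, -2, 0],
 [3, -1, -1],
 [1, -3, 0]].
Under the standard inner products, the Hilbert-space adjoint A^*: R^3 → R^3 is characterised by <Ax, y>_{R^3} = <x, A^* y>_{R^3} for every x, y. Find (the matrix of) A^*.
A^* = A^T =
[[3, 3, 1],
 [-2, -1, -3],
 [0, -1, 0]]

For real matrices with standard dot products, the defining identity <Ax, y> = <x, A^* y> gives (Ax)^T y = x^T (A^*) y, i.e. x^T A^T y = x^T (A^*) y. Since this holds for all x, y, we must have A^* = A^T. Therefore
A^* =
[[3, 3, 1],
 [-2, -1, -3],
 [0, -1, 0]].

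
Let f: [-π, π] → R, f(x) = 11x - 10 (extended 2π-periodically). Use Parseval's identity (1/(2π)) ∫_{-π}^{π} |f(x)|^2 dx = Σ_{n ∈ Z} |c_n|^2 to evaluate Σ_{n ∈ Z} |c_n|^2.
Σ |c_n|^2 = 121π^2/3 + 100

Expand and integrate term by term over [-π, π]:
  ∫ (11x)^2 dx = 121·(2π^3/3); ∫ 2·11·(-10)·x dx = 0 (odd integrand); ∫ (-10)^2 dx = 100·2π.
So (1/(2π)) ∫_{-π}^{π} (11x - 10)^2 dx = 121π^2/3 + 100 = 121π^2/3 + 100.
Parseval ⇒ Σ |c_n|^2 = 121π^2/3 + 100.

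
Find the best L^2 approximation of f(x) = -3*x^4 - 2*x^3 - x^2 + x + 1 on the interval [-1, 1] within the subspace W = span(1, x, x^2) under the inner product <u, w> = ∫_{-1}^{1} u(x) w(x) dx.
g(x) = -25*x^2/7 - x/5 + 44/35

The best approximation g ∈ W is the orthogonal projection of f onto W. Writing g = a_0 + a_1 x + a_2 x^2, the coefficients solve the normal equations G · a = b where
  G_{ij} = <φ_i, φ_j> and b_i = <f, φ_i>, with φ_0 = 1, φ_1 = x, φ_2 = x^2.
G =
  [2, 0, 2/3]
  [0, 2/3, 0]
  [2/3, 0, 2/5],
b = (2/15, -2/15, -62/105).
Solving gives a_0 = 44/35, a_1 = -1/5, a_2 = -25/7, so
  g(x) = -25*x^2/7 - x/5 + 44/35.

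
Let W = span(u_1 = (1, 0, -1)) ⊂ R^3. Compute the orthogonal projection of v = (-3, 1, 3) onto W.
proj_W(v) = (-3, 0, 3)

Set up U = [u_1 | ... | u_1] ∈ R^(3×1). The projector onto W = col(U) is P = U (U^T U)^(-1) U^T.
Compute U^T U =
  [2],
and U^T v = (-6).
Solve U^T U · c = U^T v for the coefficients: c = (-3). The projection is proj_W(v) = U c.
Check: (v - proj_W(v)) · u_1 = 0  (should be 0).
Result: proj_W(v) = (-3, 0, 3).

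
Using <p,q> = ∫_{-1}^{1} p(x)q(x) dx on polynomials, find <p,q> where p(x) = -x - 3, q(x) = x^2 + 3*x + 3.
<p,q> = -22

Expand the product: p(x)·q(x) = -x^3 - 6*x^2 - 12*x - 9.
∫_{-1}^{1} of each monomial x^k gives [2/(k+1) if k even, 0 if k odd]. Integrating term-by-term (or equivalently evaluating the antiderivative F(x) = -x^4/4 - 2*x^3 - 6*x^2 - 9*x at the endpoints):
  F(1) − F(−1) = -69/4 − (19/4) = -22.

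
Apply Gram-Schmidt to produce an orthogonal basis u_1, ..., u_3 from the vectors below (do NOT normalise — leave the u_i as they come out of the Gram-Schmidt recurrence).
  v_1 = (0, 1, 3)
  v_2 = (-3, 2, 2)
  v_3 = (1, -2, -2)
Orthogonal basis:
  u_1 = (0, 1, 3)
  u_2 = (-3, 6/5, -2/5)
  u_3 = (-16/53, -36/53, 12/53)

Apply the Gram-Schmidt recurrence
  u_1 = v_1
  u_i = v_i − Σ_{j<i} ((v_i · u_j) / (u_j · u_j)) · u_j.

Step by step this gives:
  u_1 = (0, 1, 3)
  u_2 = (-3, 6/5, -2/5)
  u_3 = (-16/53, -36/53, 12/53)

Orthogonality check:
  u_2 · u_1 = 0 (should be 0)
  u_3 · u_1 = 0 (should be 0)
  u_3 · u_2 = 0 (should be 0)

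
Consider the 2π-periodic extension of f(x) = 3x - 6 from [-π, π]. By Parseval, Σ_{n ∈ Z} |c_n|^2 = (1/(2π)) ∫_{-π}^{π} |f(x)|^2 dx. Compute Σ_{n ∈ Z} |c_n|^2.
Σ |c_n|^2 = 3π^2 + 36

Expand and integrate term by term over [-π, π]:
  ∫ (3x)^2 dx = 9·(2π^3/3); ∫ 2·3·(-6)·x dx = 0 (odd integrand); ∫ (-6)^2 dx = 36·2π.
So (1/(2π)) ∫_{-π}^{π} (3x - 6)^2 dx = 9π^2/3 + 36 = 3π^2 + 36.
Parseval ⇒ Σ |c_n|^2 = 3π^2 + 36.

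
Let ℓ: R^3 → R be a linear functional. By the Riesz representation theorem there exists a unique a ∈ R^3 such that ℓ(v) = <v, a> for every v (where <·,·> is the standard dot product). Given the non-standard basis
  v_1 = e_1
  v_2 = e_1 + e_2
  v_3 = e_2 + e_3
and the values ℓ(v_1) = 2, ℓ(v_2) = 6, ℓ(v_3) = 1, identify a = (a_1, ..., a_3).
a = (2, 4, -3)

Write a = (a_1, ..., a_3) in the standard basis. For each basis vector v_i, ℓ(v_i) = <v_i, a> is a linear equation in the a_j's. Collect the n equations into a matrix system V a = ℓ, where row i of V is v_i (expressed in the standard basis). Since V is invertible (lower-triangular with 1s on the diagonal, up to permutation), solve by back-substitution:
  V =
[[1, 0, 0],
 [1, 1, 0],
 [0, 1, 1]]
  V a = (2, 6, 1)
Solving gives a = (2, 4, -3).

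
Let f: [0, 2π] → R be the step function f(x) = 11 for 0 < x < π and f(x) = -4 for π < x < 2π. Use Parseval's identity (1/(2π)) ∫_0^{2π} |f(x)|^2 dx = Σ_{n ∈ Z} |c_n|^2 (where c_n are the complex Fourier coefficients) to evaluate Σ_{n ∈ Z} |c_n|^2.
Σ |c_n|^2 = 137/2

Parseval equates the L^2 energy of f (normalised by 1/(2π)) with the ℓ^2 sum of its Fourier coefficients: (1/(2π)) ∫_0^{2π} |f|^2 = Σ |c_n|^2.
Compute the left side: (1/(2π)) [∫_0^π 11^2 dx + ∫_π^{2π} (-4)^2 dx] = (1/(2π)) · (121π + 16π) = (121 + 16)/2 = 137/2.
So Σ_{n ∈ Z} |c_n|^2 = 137/2.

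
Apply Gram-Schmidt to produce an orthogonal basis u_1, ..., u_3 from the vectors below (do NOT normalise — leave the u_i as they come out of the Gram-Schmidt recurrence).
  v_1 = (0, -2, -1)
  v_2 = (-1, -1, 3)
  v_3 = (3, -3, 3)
Orthogonal basis:
  u_1 = (0, -2, -1)
  u_2 = (-1, -7/5, 14/5)
  u_3 = (35/9, -5/9, 10/9)

Apply the Gram-Schmidt recurrence
  u_1 = v_1
  u_i = v_i − Σ_{j<i} ((v_i · u_j) / (u_j · u_j)) · u_j.

Step by step this gives:
  u_1 = (0, -2, -1)
  u_2 = (-1, -7/5, 14/5)
  u_3 = (35/9, -5/9, 10/9)

Orthogonality check:
  u_2 · u_1 = 0 (should be 0)
  u_3 · u_1 = 0 (should be 0)
  u_3 · u_2 = 0 (should be 0)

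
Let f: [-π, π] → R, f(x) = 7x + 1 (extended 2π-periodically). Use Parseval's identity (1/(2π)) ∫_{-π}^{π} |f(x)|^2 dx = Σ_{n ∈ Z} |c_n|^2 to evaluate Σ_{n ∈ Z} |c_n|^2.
Σ |c_n|^2 = 49π^2/3 + 1

Expand and integrate term by term over [-π, π]:
  ∫ (7x)^2 dx = 49·(2π^3/3); ∫ 2·7·(1)·x dx = 0 (odd integrand); ∫ 1^2 dx = 1·2π.
So (1/(2π)) ∫_{-π}^{π} (7x + 1)^2 dx = 49π^2/3 + 1 = 49π^2/3 + 1.
Parseval ⇒ Σ |c_n|^2 = 49π^2/3 + 1.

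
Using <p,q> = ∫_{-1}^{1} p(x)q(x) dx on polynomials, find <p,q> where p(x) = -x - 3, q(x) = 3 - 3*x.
<p,q> = -16

Expand the product: p(x)·q(x) = 3*x^2 + 6*x - 9.
∫_{-1}^{1} of each monomial x^k gives [2/(k+1) if k even, 0 if k odd]. Integrating term-by-term (or equivalently evaluating the antiderivative F(x) = x^3 + 3*x^2 - 9*x at the endpoints):
  F(1) − F(−1) = -5 − (11) = -16.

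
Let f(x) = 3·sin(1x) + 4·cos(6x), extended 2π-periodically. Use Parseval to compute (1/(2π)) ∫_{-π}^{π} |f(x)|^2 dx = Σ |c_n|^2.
Σ |c_n|^2 = 25/2

Expand |f|^2 and use orthogonality of {sin(nx), cos(mx)} on [-π, π]:
  ∫_{-π}^{π} sin(nx)^2 dx = π, ∫ cos(mx)^2 dx = π, and cross terms integrate to 0.
So ∫_{-π}^{π} f(x)^2 dx = 3^2 · π + 4^2 · π = (9 + 16)π.
Divide by 2π: (9 + 16)/2 = 25/2.
By Parseval, this equals Σ |c_n|^2.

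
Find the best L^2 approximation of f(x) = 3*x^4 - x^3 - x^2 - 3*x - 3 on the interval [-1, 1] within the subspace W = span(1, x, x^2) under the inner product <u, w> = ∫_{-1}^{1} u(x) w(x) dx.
g(x) = 11*x^2/7 - 18*x/5 - 114/35

The best approximation g ∈ W is the orthogonal projection of f onto W. Writing g = a_0 + a_1 x + a_2 x^2, the coefficients solve the normal equations G · a = b where
  G_{ij} = <φ_i, φ_j> and b_i = <f, φ_i>, with φ_0 = 1, φ_1 = x, φ_2 = x^2.
G =
  [2, 0, 2/3]
  [0, 2/3, 0]
  [2/3, 0, 2/5],
b = (-82/15, -12/5, -54/35).
Solving gives a_0 = -114/35, a_1 = -18/5, a_2 = 11/7, so
  g(x) = 11*x^2/7 - 18*x/5 - 114/35.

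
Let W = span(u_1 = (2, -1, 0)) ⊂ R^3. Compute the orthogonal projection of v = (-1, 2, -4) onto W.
proj_W(v) = (-8/5, 4/5, 0)

Set up U = [u_1 | ... | u_1] ∈ R^(3×1). The projector onto W = col(U) is P = U (U^T U)^(-1) U^T.
Compute U^T U =
  [5],
and U^T v = (-4).
Solve U^T U · c = U^T v for the coefficients: c = (-4/5). The projection is proj_W(v) = U c.
Check: (v - proj_W(v)) · u_1 = 0  (should be 0).
Result: proj_W(v) = (-8/5, 4/5, 0).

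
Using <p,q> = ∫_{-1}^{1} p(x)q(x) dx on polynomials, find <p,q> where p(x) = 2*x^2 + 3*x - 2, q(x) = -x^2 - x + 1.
<p,q> = -62/15

Expand the product: p(x)·q(x) = -2*x^4 - 5*x^3 + x^2 + 5*x - 2.
∫_{-1}^{1} of each monomial x^k gives [2/(k+1) if k even, 0 if k odd]. Integrating term-by-term (or equivalently evaluating the antiderivative F(x) = -2*x^5/5 - 5*x^4/4 + x^3/3 + 5*x^2/2 - 2*x at the endpoints):
  F(1) − F(−1) = -49/60 − (199/60) = -62/15.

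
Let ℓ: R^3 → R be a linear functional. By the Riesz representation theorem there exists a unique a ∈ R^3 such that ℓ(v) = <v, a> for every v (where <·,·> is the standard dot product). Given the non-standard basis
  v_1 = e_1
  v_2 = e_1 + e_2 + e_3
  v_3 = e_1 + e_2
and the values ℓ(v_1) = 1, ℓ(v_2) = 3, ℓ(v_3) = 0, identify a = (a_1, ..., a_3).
a = (1, -1, 3)

Write a = (a_1, ..., a_3) in the standard basis. For each basis vector v_i, ℓ(v_i) = <v_i, a> is a linear equation in the a_j's. Collect the n equations into a matrix system V a = ℓ, where row i of V is v_i (expressed in the standard basis). Since V is invertible (lower-triangular with 1s on the diagonal, up to permutation), solve by back-substitution:
  V =
[[1, 0, 0],
 [1, 1, 1],
 [1, 1, 0]]
  V a = (1, 3, 0)
Solving gives a = (1, -1, 3).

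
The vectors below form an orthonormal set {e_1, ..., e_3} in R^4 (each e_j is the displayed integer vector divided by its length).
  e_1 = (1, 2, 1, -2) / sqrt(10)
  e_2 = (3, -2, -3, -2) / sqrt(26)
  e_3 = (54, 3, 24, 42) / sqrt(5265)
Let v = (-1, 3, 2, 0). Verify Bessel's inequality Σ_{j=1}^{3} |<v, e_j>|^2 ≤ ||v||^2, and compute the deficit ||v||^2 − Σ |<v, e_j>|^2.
Σ |<v, e_j>|^2 = 122/9; ||v||^2 = 14; deficit = 4/9

Write each e_j = u_j / sqrt(<u_j, u_j>) where u_j is the displayed integer vector. Then <v, e_j> = <v, u_j> / sqrt(<u_j, u_j>), so |<v, e_j>|^2 = <v, u_j>^2 / <u_j, u_j>.
Coefficients: <v, e_1> = 7/sqrt(10), <v, e_2> = -15/sqrt(26), <v, e_3> = 3/sqrt(5265).
Square and sum: Σ |<v, e_j>|^2 = 122/9.
Compute ||v||^2 = v·v = 14.
Deficit = 14 − 122/9 = 4/9 ≥ 0, confirming Bessel's inequality. (The deficit equals ||v − Σ <v,e_j> e_j||^2, the squared distance from v to span{e_j}.)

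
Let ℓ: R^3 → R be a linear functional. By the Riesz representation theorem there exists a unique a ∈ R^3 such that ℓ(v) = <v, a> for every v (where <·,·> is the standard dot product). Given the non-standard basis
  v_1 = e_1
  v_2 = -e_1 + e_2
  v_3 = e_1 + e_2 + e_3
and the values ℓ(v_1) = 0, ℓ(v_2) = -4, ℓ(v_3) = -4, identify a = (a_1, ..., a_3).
a = (0, -4, 0)

Write a = (a_1, ..., a_3) in the standard basis. For each basis vector v_i, ℓ(v_i) = <v_i, a> is a linear equation in the a_j's. Collect the n equations into a matrix system V a = ℓ, where row i of V is v_i (expressed in the standard basis). Since V is invertible (lower-triangular with 1s on the diagonal, up to permutation), solve by back-substitution:
  V =
[[1, 0, 0],
 [-1, 1, 0],
 [1, 1, 1]]
  V a = (0, -4, -4)
Solving gives a = (0, -4, 0).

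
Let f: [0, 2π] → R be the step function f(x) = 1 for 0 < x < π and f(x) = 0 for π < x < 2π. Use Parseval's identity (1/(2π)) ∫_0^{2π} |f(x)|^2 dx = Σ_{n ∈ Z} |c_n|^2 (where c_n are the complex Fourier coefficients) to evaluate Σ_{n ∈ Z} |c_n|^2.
Σ |c_n|^2 = 1/2

Parseval equates the L^2 energy of f (normalised by 1/(2π)) with the ℓ^2 sum of its Fourier coefficients: (1/(2π)) ∫_0^{2π} |f|^2 = Σ |c_n|^2.
Compute the left side: (1/(2π)) [∫_0^π 1^2 dx + ∫_π^{2π} 0^2 dx] = (1/(2π)) · (1π + 0π) = (1 + 0)/2 = 1/2.
So Σ_{n ∈ Z} |c_n|^2 = 1/2.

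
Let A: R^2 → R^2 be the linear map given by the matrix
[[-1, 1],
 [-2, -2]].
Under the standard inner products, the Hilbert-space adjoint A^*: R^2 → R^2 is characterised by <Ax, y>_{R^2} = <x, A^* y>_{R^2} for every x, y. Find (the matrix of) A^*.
A^* = A^T =
[[-1, -2],
 [1, -2]]

For real matrices with standard dot products, the defining identity <Ax, y> = <x, A^* y> gives (Ax)^T y = x^T (A^*) y, i.e. x^T A^T y = x^T (A^*) y. Since this holds for all x, y, we must have A^* = A^T. Therefore
A^* =
[[-1, -2],
 [1, -2]].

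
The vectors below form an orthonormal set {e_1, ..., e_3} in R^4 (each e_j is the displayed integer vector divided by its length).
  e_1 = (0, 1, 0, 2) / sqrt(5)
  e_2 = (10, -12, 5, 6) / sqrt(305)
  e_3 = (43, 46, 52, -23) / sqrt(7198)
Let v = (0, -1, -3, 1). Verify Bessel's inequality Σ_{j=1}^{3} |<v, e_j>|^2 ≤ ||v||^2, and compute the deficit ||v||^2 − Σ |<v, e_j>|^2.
Σ |<v, e_j>|^2 = 857/118; ||v||^2 = 11; deficit = 441/118

Write each e_j = u_j / sqrt(<u_j, u_j>) where u_j is the displayed integer vector. Then <v, e_j> = <v, u_j> / sqrt(<u_j, u_j>), so |<v, e_j>|^2 = <v, u_j>^2 / <u_j, u_j>.
Coefficients: <v, e_1> = 1/sqrt(5), <v, e_2> = 3/sqrt(305), <v, e_3> = -225/sqrt(7198).
Square and sum: Σ |<v, e_j>|^2 = 857/118.
Compute ||v||^2 = v·v = 11.
Deficit = 11 − 857/118 = 441/118 ≥ 0, confirming Bessel's inequality. (The deficit equals ||v − Σ <v,e_j> e_j||^2, the squared distance from v to span{e_j}.)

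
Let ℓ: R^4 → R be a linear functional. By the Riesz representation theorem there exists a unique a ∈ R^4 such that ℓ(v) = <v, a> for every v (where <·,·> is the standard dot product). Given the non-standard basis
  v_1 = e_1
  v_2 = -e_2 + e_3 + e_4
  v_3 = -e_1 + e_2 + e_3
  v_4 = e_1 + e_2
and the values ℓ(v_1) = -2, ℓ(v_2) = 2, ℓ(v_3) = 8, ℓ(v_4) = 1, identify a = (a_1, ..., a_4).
a = (-2, 3, 3, 2)

Write a = (a_1, ..., a_4) in the standard basis. For each basis vector v_i, ℓ(v_i) = <v_i, a> is a linear equation in the a_j's. Collect the n equations into a matrix system V a = ℓ, where row i of V is v_i (expressed in the standard basis). Since V is invertible (lower-triangular with 1s on the diagonal, up to permutation), solve by back-substitution:
  V =
[[1, 0, 0, 0],
 [0, -1, 1, 1],
 [-1, 1, 1, 0],
 [1, 1, 0, 0]]
  V a = (-2, 2, 8, 1)
Solving gives a = (-2, 3, 3, 2).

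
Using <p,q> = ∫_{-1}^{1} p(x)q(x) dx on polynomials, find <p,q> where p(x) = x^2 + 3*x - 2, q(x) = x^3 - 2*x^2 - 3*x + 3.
<p,q> = -194/15

Expand the product: p(x)·q(x) = x^5 + x^4 - 11*x^3 - 2*x^2 + 15*x - 6.
∫_{-1}^{1} of each monomial x^k gives [2/(k+1) if k even, 0 if k odd]. Integrating term-by-term (or equivalently evaluating the antiderivative F(x) = x^6/6 + x^5/5 - 11*x^4/4 - 2*x^3/3 + 15*x^2/2 - 6*x at the endpoints):
  F(1) − F(−1) = -31/20 − (683/60) = -194/15.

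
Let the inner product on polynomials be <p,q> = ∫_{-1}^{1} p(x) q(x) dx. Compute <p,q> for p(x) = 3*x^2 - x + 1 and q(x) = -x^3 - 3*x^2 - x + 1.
<p,q> = -8/15

Expand the product: p(x)·q(x) = -3*x^5 - 8*x^4 - x^3 + x^2 - 2*x + 1.
∫_{-1}^{1} of each monomial x^k gives [2/(k+1) if k even, 0 if k odd]. Integrating term-by-term (or equivalently evaluating the antiderivative F(x) = -x^6/2 - 8*x^5/5 - x^4/4 + x^3/3 - x^2 + x at the endpoints):
  F(1) − F(−1) = -121/60 − (-89/60) = -8/15.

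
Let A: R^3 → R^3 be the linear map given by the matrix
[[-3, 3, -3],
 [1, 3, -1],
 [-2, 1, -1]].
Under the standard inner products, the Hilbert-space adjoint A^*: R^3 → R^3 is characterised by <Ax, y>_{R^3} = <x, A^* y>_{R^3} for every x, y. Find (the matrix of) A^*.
A^* = A^T =
[[-3, 1, -2],
 [3, 3, 1],
 [-3, -1, -1]]

For real matrices with standard dot products, the defining identity <Ax, y> = <x, A^* y> gives (Ax)^T y = x^T (A^*) y, i.e. x^T A^T y = x^T (A^*) y. Since this holds for all x, y, we must have A^* = A^T. Therefore
A^* =
[[-3, 1, -2],
 [3, 3, 1],
 [-3, -1, -1]].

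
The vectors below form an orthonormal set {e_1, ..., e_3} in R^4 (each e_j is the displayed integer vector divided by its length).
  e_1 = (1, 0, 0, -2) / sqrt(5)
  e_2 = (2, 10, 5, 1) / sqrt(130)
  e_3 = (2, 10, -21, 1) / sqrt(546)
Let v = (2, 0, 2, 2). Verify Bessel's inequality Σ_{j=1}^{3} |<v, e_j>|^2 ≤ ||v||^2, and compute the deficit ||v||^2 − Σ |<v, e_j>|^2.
Σ |<v, e_j>|^2 = 36/7; ||v||^2 = 12; deficit = 48/7

Write each e_j = u_j / sqrt(<u_j, u_j>) where u_j is the displayed integer vector. Then <v, e_j> = <v, u_j> / sqrt(<u_j, u_j>), so |<v, e_j>|^2 = <v, u_j>^2 / <u_j, u_j>.
Coefficients: <v, e_1> = -2/sqrt(5), <v, e_2> = 16/sqrt(130), <v, e_3> = -36/sqrt(546).
Square and sum: Σ |<v, e_j>|^2 = 36/7.
Compute ||v||^2 = v·v = 12.
Deficit = 12 − 36/7 = 48/7 ≥ 0, confirming Bessel's inequality. (The deficit equals ||v − Σ <v,e_j> e_j||^2, the squared distance from v to span{e_j}.)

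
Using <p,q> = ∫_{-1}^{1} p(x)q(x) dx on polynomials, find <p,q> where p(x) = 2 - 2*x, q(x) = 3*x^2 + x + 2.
<p,q> = 32/3

Expand the product: p(x)·q(x) = -6*x^3 + 4*x^2 - 2*x + 4.
∫_{-1}^{1} of each monomial x^k gives [2/(k+1) if k even, 0 if k odd]. Integrating term-by-term (or equivalently evaluating the antiderivative F(x) = -3*x^4/2 + 4*x^3/3 - x^2 + 4*x at the endpoints):
  F(1) − F(−1) = 17/6 − (-47/6) = 32/3.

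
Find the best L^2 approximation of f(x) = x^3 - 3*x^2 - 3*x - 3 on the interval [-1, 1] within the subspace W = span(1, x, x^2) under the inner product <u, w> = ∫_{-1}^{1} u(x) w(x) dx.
g(x) = -3*x^2 - 12*x/5 - 3

The best approximation g ∈ W is the orthogonal projection of f onto W. Writing g = a_0 + a_1 x + a_2 x^2, the coefficients solve the normal equations G · a = b where
  G_{ij} = <φ_i, φ_j> and b_i = <f, φ_i>, with φ_0 = 1, φ_1 = x, φ_2 = x^2.
G =
  [2, 0, 2/3]
  [0, 2/3, 0]
  [2/3, 0, 2/5],
b = (-8, -8/5, -16/5).
Solving gives a_0 = -3, a_1 = -12/5, a_2 = -3, so
  g(x) = -3*x^2 - 12*x/5 - 3.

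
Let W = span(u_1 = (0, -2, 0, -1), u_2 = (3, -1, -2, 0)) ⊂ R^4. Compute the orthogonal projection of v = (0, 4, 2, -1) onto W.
proj_W(v) = (-13/11, 95/33, 26/33, 41/33)

Set up U = [u_1 | ... | u_2] ∈ R^(4×2). The projector onto W = col(U) is P = U (U^T U)^(-1) U^T.
Compute U^T U =
  [5, 2]
  [2, 14],
and U^T v = (-7, -8).
Solve U^T U · c = U^T v for the coefficients: c = (-41/33, -13/33). The projection is proj_W(v) = U c.
Check: (v - proj_W(v)) · u_1 = 0  (should be 0).
Check: (v - proj_W(v)) · u_2 = 0  (should be 0).
Result: proj_W(v) = (-13/11, 95/33, 26/33, 41/33).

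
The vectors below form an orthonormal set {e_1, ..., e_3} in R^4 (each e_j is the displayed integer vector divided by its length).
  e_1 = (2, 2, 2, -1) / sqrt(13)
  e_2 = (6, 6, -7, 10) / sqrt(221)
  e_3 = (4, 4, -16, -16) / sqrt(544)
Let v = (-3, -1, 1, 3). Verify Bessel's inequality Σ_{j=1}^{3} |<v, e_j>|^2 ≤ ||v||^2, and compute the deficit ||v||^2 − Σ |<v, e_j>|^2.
Σ |<v, e_j>|^2 = 18; ||v||^2 = 20; deficit = 2

Write each e_j = u_j / sqrt(<u_j, u_j>) where u_j is the displayed integer vector. Then <v, e_j> = <v, u_j> / sqrt(<u_j, u_j>), so |<v, e_j>|^2 = <v, u_j>^2 / <u_j, u_j>.
Coefficients: <v, e_1> = -9/sqrt(13), <v, e_2> = -1/sqrt(221), <v, e_3> = -80/sqrt(544).
Square and sum: Σ |<v, e_j>|^2 = 18.
Compute ||v||^2 = v·v = 20.
Deficit = 20 − 18 = 2 ≥ 0, confirming Bessel's inequality. (The deficit equals ||v − Σ <v,e_j> e_j||^2, the squared distance from v to span{e_j}.)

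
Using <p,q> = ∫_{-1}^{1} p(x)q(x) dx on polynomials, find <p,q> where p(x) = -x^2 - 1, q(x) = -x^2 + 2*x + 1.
<p,q> = -8/5

Expand the product: p(x)·q(x) = x^4 - 2*x^3 - 2*x - 1.
∫_{-1}^{1} of each monomial x^k gives [2/(k+1) if k even, 0 if k odd]. Integrating term-by-term (or equivalently evaluating the antiderivative F(x) = x^5/5 - x^4/2 - x^2 - x at the endpoints):
  F(1) − F(−1) = -23/10 − (-7/10) = -8/5.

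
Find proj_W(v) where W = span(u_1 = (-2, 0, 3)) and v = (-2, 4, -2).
proj_W(v) = (4/13, 0, -6/13)

Set up U = [u_1 | ... | u_1] ∈ R^(3×1). The projector onto W = col(U) is P = U (U^T U)^(-1) U^T.
Compute U^T U =
  [13],
and U^T v = (-2).
Solve U^T U · c = U^T v for the coefficients: c = (-2/13). The projection is proj_W(v) = U c.
Check: (v - proj_W(v)) · u_1 = 0  (should be 0).
Result: proj_W(v) = (4/13, 0, -6/13).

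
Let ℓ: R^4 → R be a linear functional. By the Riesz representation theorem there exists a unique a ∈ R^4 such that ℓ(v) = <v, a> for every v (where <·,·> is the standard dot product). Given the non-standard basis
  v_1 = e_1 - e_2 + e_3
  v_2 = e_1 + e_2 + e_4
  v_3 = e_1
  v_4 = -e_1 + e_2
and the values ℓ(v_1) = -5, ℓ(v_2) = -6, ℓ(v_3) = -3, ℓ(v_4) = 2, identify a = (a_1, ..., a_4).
a = (-3, -1, -3, -2)

Write a = (a_1, ..., a_4) in the standard basis. For each basis vector v_i, ℓ(v_i) = <v_i, a> is a linear equation in the a_j's. Collect the n equations into a matrix system V a = ℓ, where row i of V is v_i (expressed in the standard basis). Since V is invertible (lower-triangular with 1s on the diagonal, up to permutation), solve by back-substitution:
  V =
[[1, -1, 1, 0],
 [1, 1, 0, 1],
 [1, 0, 0, 0],
 [-1, 1, 0, 0]]
  V a = (-5, -6, -3, 2)
Solving gives a = (-3, -1, -3, -2).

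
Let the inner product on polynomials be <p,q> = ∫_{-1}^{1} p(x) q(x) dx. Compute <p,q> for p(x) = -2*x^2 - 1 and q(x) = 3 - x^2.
<p,q> = -128/15

Expand the product: p(x)·q(x) = 2*x^4 - 5*x^2 - 3.
∫_{-1}^{1} of each monomial x^k gives [2/(k+1) if k even, 0 if k odd]. Integrating term-by-term (or equivalently evaluating the antiderivative F(x) = 2*x^5/5 - 5*x^3/3 - 3*x at the endpoints):
  F(1) − F(−1) = -64/15 − (64/15) = -128/15.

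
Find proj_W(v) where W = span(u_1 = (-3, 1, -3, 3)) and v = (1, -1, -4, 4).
proj_W(v) = (-15/7, 5/7, -15/7, 15/7)

Set up U = [u_1 | ... | u_1] ∈ R^(4×1). The projector onto W = col(U) is P = U (U^T U)^(-1) U^T.
Compute U^T U =
  [28],
and U^T v = (20).
Solve U^T U · c = U^T v for the coefficients: c = (5/7). The projection is proj_W(v) = U c.
Check: (v - proj_W(v)) · u_1 = 0  (should be 0).
Result: proj_W(v) = (-15/7, 5/7, -15/7, 15/7).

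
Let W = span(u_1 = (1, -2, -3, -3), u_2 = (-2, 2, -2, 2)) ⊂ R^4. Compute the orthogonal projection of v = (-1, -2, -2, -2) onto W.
proj_W(v) = (35/83, -92/83, -193/83, -149/83)

Set up U = [u_1 | ... | u_2] ∈ R^(4×2). The projector onto W = col(U) is P = U (U^T U)^(-1) U^T.
Compute U^T U =
  [23, -6]
  [-6, 16],
and U^T v = (15, -2).
Solve U^T U · c = U^T v for the coefficients: c = (57/83, 11/83). The projection is proj_W(v) = U c.
Check: (v - proj_W(v)) · u_1 = 0  (should be 0).
Check: (v - proj_W(v)) · u_2 = 0  (should be 0).
Result: proj_W(v) = (35/83, -92/83, -193/83, -149/83).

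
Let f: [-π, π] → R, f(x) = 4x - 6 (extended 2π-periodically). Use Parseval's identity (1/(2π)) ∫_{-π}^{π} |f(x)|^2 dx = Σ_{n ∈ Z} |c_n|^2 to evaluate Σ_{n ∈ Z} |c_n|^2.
Σ |c_n|^2 = 16π^2/3 + 36

Expand and integrate term by term over [-π, π]:
  ∫ (4x)^2 dx = 16·(2π^3/3); ∫ 2·4·(-6)·x dx = 0 (odd integrand); ∫ (-6)^2 dx = 36·2π.
So (1/(2π)) ∫_{-π}^{π} (4x - 6)^2 dx = 16π^2/3 + 36 = 16π^2/3 + 36.
Parseval ⇒ Σ |c_n|^2 = 16π^2/3 + 36.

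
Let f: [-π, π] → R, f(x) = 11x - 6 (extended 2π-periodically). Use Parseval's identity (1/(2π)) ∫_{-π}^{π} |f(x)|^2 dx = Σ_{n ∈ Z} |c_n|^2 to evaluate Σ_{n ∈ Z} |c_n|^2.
Σ |c_n|^2 = 121π^2/3 + 36

Expand and integrate term by term over [-π, π]:
  ∫ (11x)^2 dx = 121·(2π^3/3); ∫ 2·11·(-6)·x dx = 0 (odd integrand); ∫ (-6)^2 dx = 36·2π.
So (1/(2π)) ∫_{-π}^{π} (11x - 6)^2 dx = 121π^2/3 + 36 = 121π^2/3 + 36.
Parseval ⇒ Σ |c_n|^2 = 121π^2/3 + 36.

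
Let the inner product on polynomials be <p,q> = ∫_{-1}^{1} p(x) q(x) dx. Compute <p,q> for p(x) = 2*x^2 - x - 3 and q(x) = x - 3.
<p,q> = 40/3

Expand the product: p(x)·q(x) = 2*x^3 - 7*x^2 + 9.
∫_{-1}^{1} of each monomial x^k gives [2/(k+1) if k even, 0 if k odd]. Integrating term-by-term (or equivalently evaluating the antiderivative F(x) = x^4/2 - 7*x^3/3 + 9*x at the endpoints):
  F(1) − F(−1) = 43/6 − (-37/6) = 40/3.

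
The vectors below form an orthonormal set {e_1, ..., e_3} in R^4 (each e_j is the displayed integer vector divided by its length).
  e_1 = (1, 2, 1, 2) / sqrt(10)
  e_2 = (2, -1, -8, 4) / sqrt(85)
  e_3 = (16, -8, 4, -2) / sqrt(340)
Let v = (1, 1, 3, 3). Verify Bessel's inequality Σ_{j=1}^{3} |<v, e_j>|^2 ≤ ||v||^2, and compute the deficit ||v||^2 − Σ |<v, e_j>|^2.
Σ |<v, e_j>|^2 = 82/5; ||v||^2 = 20; deficit = 18/5

Write each e_j = u_j / sqrt(<u_j, u_j>) where u_j is the displayed integer vector. Then <v, e_j> = <v, u_j> / sqrt(<u_j, u_j>), so |<v, e_j>|^2 = <v, u_j>^2 / <u_j, u_j>.
Coefficients: <v, e_1> = 12/sqrt(10), <v, e_2> = -11/sqrt(85), <v, e_3> = 14/sqrt(340).
Square and sum: Σ |<v, e_j>|^2 = 82/5.
Compute ||v||^2 = v·v = 20.
Deficit = 20 − 82/5 = 18/5 ≥ 0, confirming Bessel's inequality. (The deficit equals ||v − Σ <v,e_j> e_j||^2, the squared distance from v to span{e_j}.)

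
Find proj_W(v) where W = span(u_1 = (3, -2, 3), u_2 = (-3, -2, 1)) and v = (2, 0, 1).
proj_W(v) = (39/19, -3/19, 16/19)

Set up U = [u_1 | ... | u_2] ∈ R^(3×2). The projector onto W = col(U) is P = U (U^T U)^(-1) U^T.
Compute U^T U =
  [22, -2]
  [-2, 14],
and U^T v = (9, -5).
Solve U^T U · c = U^T v for the coefficients: c = (29/76, -23/76). The projection is proj_W(v) = U c.
Check: (v - proj_W(v)) · u_1 = 0  (should be 0).
Check: (v - proj_W(v)) · u_2 = 0  (should be 0).
Result: proj_W(v) = (39/19, -3/19, 16/19).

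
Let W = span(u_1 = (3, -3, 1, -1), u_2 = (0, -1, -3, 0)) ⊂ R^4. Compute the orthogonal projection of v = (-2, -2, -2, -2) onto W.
proj_W(v) = (0, -4/5, -12/5, 0)

Set up U = [u_1 | ... | u_2] ∈ R^(4×2). The projector onto W = col(U) is P = U (U^T U)^(-1) U^T.
Compute U^T U =
  [20, 0]
  [0, 10],
and U^T v = (0, 8).
Solve U^T U · c = U^T v for the coefficients: c = (0, 4/5). The projection is proj_W(v) = U c.
Check: (v - proj_W(v)) · u_1 = 0  (should be 0).
Check: (v - proj_W(v)) · u_2 = 0  (should be 0).
Result: proj_W(v) = (0, -4/5, -12/5, 0).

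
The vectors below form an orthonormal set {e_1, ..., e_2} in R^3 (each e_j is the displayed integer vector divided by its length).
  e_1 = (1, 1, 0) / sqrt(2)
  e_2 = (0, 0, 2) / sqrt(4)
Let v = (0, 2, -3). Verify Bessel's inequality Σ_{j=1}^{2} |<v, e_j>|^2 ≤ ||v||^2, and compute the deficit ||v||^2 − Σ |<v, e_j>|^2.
Σ |<v, e_j>|^2 = 11; ||v||^2 = 13; deficit = 2

Write each e_j = u_j / sqrt(<u_j, u_j>) where u_j is the displayed integer vector. Then <v, e_j> = <v, u_j> / sqrt(<u_j, u_j>), so |<v, e_j>|^2 = <v, u_j>^2 / <u_j, u_j>.
Coefficients: <v, e_1> = 2/sqrt(2), <v, e_2> = -6/sqrt(4).
Square and sum: Σ |<v, e_j>|^2 = 11.
Compute ||v||^2 = v·v = 13.
Deficit = 13 − 11 = 2 ≥ 0, confirming Bessel's inequality. (The deficit equals ||v − Σ <v,e_j> e_j||^2, the squared distance from v to span{e_j}.)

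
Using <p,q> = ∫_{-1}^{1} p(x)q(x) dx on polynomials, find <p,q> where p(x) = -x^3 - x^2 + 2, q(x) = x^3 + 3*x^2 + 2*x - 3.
<p,q> = -58/7

Expand the product: p(x)·q(x) = -x^6 - 4*x^5 - 5*x^4 + 3*x^3 + 9*x^2 + 4*x - 6.
∫_{-1}^{1} of each monomial x^k gives [2/(k+1) if k even, 0 if k odd]. Integrating term-by-term (or equivalently evaluating the antiderivative F(x) = -x^7/7 - 2*x^6/3 - x^5 + 3*x^4/4 + 3*x^3 + 2*x^2 - 6*x at the endpoints):
  F(1) − F(−1) = -173/84 − (523/84) = -58/7.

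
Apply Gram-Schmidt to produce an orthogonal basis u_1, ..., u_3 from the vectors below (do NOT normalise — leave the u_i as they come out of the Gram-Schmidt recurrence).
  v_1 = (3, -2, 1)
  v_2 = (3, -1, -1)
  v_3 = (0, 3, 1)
Orthogonal basis:
  u_1 = (3, -2, 1)
  u_2 = (6/7, 3/7, -12/7)
  u_3 = (7/6, 7/3, 7/6)

Apply the Gram-Schmidt recurrence
  u_1 = v_1
  u_i = v_i − Σ_{j<i} ((v_i · u_j) / (u_j · u_j)) · u_j.

Step by step this gives:
  u_1 = (3, -2, 1)
  u_2 = (6/7, 3/7, -12/7)
  u_3 = (7/6, 7/3, 7/6)

Orthogonality check:
  u_2 · u_1 = 0 (should be 0)
  u_3 · u_1 = 0 (should be 0)
  u_3 · u_2 = 0 (should be 0)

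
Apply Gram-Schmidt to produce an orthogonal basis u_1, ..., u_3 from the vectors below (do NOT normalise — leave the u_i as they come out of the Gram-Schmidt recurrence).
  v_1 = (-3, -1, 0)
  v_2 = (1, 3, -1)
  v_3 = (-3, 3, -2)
Orthogonal basis:
  u_1 = (-3, -1, 0)
  u_2 = (-4/5, 12/5, -1)
  u_3 = (2/37, -6/37, -16/37)

Apply the Gram-Schmidt recurrence
  u_1 = v_1
  u_i = v_i − Σ_{j<i} ((v_i · u_j) / (u_j · u_j)) · u_j.

Step by step this gives:
  u_1 = (-3, -1, 0)
  u_2 = (-4/5, 12/5, -1)
  u_3 = (2/37, -6/37, -16/37)

Orthogonality check:
  u_2 · u_1 = 0 (should be 0)
  u_3 · u_1 = 0 (should be 0)
  u_3 · u_2 = 0 (should be 0)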